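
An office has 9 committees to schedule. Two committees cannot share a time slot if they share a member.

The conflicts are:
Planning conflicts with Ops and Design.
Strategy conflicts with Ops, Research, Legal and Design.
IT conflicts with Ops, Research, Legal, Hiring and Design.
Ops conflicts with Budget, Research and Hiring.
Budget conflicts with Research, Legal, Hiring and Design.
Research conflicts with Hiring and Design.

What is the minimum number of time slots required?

4

IT, Ops, Research, Hiring pairwise conflict, so at least 4 time slots are needed.
A valid assignment using 4 time slots: Planning=1, Strategy=3, IT=3, Ops=2, Budget=3, Research=1, Legal=1, Hiring=4, Design=2. Each listed conflict is separated.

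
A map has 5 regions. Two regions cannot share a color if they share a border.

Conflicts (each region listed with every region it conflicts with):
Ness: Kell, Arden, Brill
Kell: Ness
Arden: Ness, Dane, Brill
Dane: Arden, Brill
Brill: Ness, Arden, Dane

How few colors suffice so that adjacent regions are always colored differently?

Ness, Arden, Brill are mutually in conflict, so at least 3 colors are needed.
3 colors suffice: color 1 → {Ness, Dane}; color 2 → {Kell, Arden}; color 3 → {Brill}. Each listed conflict is separated.

3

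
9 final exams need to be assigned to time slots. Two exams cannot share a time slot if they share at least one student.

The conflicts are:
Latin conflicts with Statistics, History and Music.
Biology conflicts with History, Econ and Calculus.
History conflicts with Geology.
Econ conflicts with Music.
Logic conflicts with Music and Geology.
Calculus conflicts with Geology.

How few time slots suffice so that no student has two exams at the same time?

3

The cycle Biology-Econ-Music-Latin-History-Biology has odd length 5, so it cannot be 2-colored; at least 3 time slots are needed.
3 time slots suffice: time slot 1 → {Statistics, History, Calculus, Music}; time slot 2 → {Latin, Biology, Geology}; time slot 3 → {Econ, Logic}. No two conflicting exams share a time slot.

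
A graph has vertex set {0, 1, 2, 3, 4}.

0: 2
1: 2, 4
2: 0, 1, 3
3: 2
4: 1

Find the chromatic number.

2

1 and 4 are adjacent, so at least 2 colors are needed.
2 colors suffice: color red → {2, 4}; color blue → {0, 1, 3}. No two adjacent vertices share a color.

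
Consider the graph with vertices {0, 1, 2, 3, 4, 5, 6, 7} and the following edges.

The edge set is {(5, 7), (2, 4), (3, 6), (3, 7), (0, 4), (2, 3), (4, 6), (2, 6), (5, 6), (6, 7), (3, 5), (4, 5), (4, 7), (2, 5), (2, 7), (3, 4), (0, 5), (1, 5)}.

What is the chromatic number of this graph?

6

2, 3, 4, 5, 6, 7 are mutually adjacent (a clique of size 6), so at least 6 colors are needed.
6 colors suffice: color red → {5}; color blue → {1, 4}; color green → {0, 6}; color yellow → {7}; color purple → {2}; color orange → {3}. No two adjacent vertices share a color.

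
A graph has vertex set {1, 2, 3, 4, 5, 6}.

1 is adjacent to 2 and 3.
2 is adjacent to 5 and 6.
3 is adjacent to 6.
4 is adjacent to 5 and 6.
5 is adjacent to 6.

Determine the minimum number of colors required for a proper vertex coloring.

3

4, 5, 6 are mutually adjacent, so at least 3 colors are needed.
3 colors suffice: 1=a, 2=c, 3=b, 4=c, 5=b, 6=a. Each edge has distinct colors on its endpoints.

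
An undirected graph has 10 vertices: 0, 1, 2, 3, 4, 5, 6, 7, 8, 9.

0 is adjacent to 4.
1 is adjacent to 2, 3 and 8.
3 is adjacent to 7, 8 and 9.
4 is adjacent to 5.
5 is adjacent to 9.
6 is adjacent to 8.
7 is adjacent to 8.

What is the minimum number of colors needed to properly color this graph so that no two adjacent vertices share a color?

3, 7, 8 are pairwise adjacent, so at least 3 colors are needed.
3 colors suffice: color red → {2, 3, 4, 6}; color blue → {0, 8, 9}; color green → {1, 5, 7}. Each edge has distinct colors on its endpoints.

3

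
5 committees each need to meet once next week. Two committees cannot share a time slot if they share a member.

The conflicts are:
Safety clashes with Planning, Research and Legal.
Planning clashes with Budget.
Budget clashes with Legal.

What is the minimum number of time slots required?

Safety and Research conflict, so at least 2 time slots are needed.
Using 2 time slots: Safety=1, Planning=2, Budget=1, Research=2, Legal=2. Every pair that conflicts lands in different time slots.

2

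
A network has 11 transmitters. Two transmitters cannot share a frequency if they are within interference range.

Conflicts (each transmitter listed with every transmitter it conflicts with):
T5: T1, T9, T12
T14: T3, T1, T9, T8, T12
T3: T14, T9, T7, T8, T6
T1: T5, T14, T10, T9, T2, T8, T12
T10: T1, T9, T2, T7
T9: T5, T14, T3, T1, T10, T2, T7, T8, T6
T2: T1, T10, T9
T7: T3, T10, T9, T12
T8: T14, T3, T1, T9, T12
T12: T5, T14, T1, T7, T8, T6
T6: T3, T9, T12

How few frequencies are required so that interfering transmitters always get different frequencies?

4

T14, T3, T9, T8 pairwise conflict, so at least 4 frequencies are needed.
Using 4 frequencies: T5=3, T14=4, T3=2, T1=2, T10=3, T9=1, T2=4, T7=4, T8=3, T12=1, T6=3. Every pair that conflicts lands in different frequencies.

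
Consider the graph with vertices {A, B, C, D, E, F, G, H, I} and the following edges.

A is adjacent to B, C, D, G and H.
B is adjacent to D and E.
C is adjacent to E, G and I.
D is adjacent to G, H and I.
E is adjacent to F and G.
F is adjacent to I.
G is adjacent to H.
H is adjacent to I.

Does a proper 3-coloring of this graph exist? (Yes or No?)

A, D, G, H are mutually adjacent (a clique of size 4), so at least 4 colors are needed.
So 3 colors are not enough.

No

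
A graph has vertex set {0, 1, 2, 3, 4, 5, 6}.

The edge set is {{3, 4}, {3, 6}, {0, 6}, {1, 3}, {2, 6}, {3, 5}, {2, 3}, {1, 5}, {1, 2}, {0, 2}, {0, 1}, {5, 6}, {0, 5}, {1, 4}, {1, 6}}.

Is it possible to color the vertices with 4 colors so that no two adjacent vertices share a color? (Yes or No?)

Yes

The chromatic number is 4. 1, 3, 5, 6 are mutually adjacent (a clique of size 4), so at least 4 colors are needed.
4 colors suffice: color red → {1}; color blue → {0, 3}; color green → {4, 6}; color yellow → {2, 5}.
That is already a proper 4-coloring.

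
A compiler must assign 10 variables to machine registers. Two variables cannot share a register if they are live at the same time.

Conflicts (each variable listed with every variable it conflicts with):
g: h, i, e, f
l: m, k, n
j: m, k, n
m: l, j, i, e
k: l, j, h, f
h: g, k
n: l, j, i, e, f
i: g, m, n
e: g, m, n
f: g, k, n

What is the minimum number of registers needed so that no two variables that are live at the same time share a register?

2

g and h conflict, so at least 2 registers are needed.
2 registers suffice: register 1 → {g, m, k, n}; register 2 → {l, j, h, i, e, f}. Every pair that conflicts lands in different registers.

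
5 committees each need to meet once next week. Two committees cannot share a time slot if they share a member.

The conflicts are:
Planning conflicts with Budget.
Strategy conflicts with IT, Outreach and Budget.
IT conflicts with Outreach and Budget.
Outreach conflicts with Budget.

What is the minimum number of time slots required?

4

Strategy, IT, Outreach, Budget all conflict with each other, so at least 4 time slots are needed.
4 time slots suffice: time slot 1 → {Budget}; time slot 2 → {Planning, Outreach}; time slot 3 → {Strategy}; time slot 4 → {IT}. Each listed conflict is separated.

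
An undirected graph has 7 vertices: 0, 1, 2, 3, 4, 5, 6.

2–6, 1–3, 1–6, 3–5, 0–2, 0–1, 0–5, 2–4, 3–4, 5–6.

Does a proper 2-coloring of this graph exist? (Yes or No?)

No

The cycle 4-3-1-0-2-4 has odd length 5, so it cannot be 2-colored; at least 3 colors are needed.
So 2 colors are not enough.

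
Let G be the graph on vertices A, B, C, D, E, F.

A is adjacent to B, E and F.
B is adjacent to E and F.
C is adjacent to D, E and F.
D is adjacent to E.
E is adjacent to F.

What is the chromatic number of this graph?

4

A, B, E, F are pairwise adjacent (a clique of size 4), so at least 4 colors are needed.
4 colors suffice: A=4, B=3, C=3, D=2, E=1, F=2. Every edge joins two different colors.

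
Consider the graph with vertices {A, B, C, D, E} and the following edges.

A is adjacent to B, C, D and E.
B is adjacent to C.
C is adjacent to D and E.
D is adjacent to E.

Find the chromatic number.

A, C, D, E are pairwise adjacent (a clique of size 4), so at least 4 colors are needed.
4 colors suffice: color red → {A}; color blue → {C}; color green → {B, E}; color yellow → {D}. Each edge has distinct colors on its endpoints.

4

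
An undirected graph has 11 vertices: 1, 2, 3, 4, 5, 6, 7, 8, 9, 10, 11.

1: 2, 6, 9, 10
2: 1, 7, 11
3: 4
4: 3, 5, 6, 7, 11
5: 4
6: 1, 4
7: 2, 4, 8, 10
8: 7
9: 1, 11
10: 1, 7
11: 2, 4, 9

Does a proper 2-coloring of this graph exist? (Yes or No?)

The cycle 11-4-6-1-9-11 has odd length 5, so it cannot be 2-colored; at least 3 colors are needed.
So 2 colors are not enough.

No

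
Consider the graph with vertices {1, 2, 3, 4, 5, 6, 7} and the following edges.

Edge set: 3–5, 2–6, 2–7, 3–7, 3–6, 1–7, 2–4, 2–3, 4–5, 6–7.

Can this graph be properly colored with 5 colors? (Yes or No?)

The chromatic number is 4. 2, 3, 6, 7 are mutually adjacent (a clique of size 4), so at least 4 colors are needed.
4 colors suffice: color red → {4, 7}; color blue → {1, 3}; color green → {2, 5}; color yellow → {6}.
Since 5 ≥ 4, a proper 5-coloring certainly exists.

Yes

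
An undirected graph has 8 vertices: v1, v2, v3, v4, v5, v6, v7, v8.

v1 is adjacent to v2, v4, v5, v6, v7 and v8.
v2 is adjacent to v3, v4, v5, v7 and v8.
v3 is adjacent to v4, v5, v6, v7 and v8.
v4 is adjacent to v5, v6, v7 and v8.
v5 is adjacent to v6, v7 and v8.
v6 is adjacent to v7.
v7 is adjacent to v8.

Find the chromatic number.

v2, v3, v4, v5, v7, v8 are mutually adjacent (a clique of size 6), so at least 6 colors are needed.
6 colors suffice: v1=6, v2=5, v3=6, v4=1, v5=3, v6=4, v7=2, v8=4. Each edge has distinct colors on its endpoints.

6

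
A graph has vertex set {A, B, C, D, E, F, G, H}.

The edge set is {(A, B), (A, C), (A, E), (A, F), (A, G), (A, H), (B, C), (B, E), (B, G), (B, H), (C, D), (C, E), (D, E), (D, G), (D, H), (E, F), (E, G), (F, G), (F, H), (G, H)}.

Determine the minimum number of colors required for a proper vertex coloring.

A, B, G, H are pairwise adjacent (a clique of size 4), so at least 4 colors are needed.
4 colors suffice: color red → {A, D}; color blue → {E, H}; color green → {C, G}; color yellow → {B, F}. Every edge joins two different colors.

4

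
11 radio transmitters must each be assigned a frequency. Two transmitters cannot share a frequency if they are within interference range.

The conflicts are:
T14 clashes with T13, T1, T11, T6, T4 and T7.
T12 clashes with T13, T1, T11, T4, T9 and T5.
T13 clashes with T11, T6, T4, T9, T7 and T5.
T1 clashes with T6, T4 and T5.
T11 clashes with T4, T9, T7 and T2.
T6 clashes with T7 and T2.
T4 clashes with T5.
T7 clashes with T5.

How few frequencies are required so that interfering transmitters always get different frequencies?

T12, T13, T4, T5 pairwise conflict, so at least 4 frequencies are needed.
4 frequencies suffice: frequency 1 → {T13, T1, T2}; frequency 2 → {T11, T6, T5}; frequency 3 → {T14, T12}; frequency 4 → {T4, T9, T7}. Each listed conflict is separated.

4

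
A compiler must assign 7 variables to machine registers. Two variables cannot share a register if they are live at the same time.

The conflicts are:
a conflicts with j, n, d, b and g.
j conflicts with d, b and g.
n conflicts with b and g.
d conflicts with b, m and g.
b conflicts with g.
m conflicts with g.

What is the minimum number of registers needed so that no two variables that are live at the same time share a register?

5

a, j, d, b, g pairwise conflict, so at least 5 registers are needed.
5 registers suffice: register 1 → {g}; register 2 → {b, m}; register 3 → {a}; register 4 → {n, d}; register 5 → {j}. Each listed conflict is separated.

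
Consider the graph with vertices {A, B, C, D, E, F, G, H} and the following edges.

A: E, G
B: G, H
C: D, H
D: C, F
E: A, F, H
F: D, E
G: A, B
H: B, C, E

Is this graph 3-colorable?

Yes

The chromatic number is 3. The cycle H-C-D-F-E-H has odd length 5, so it cannot be 2-colored; at least 3 colors are needed.
3 colors suffice: color red → {D, G, H}; color blue → {B, C, E}; color green → {A, F}.
That is already a proper 3-coloring.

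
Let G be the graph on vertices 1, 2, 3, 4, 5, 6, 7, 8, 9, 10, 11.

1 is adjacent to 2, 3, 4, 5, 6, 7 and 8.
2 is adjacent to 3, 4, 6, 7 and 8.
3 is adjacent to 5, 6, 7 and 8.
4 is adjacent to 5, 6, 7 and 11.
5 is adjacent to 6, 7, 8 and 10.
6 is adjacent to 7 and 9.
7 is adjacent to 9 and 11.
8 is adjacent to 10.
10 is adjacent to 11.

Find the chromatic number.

1, 4, 5, 6, 7 are pairwise adjacent (a clique of size 5), so at least 5 colors are needed.
5 colors suffice: color red → {7, 8}; color blue → {2, 5, 9, 11}; color green → {1, 10}; color yellow → {6}; color purple → {3, 4}. Every edge joins two different colors.

5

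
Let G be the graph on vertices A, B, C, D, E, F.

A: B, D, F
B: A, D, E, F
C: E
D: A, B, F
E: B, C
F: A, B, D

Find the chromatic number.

A, B, D, F are pairwise adjacent (a clique of size 4), so at least 4 colors are needed.
4 colors suffice: color red → {B, C}; color blue → {E, F}; color green → {D}; color yellow → {A}. Every edge joins two different colors.

4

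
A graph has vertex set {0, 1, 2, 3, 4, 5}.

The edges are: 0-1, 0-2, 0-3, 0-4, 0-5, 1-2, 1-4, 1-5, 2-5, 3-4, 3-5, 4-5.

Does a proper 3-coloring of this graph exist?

No

0, 1, 2, 5 are pairwise adjacent (a clique of size 4), so at least 4 colors are needed.
So 3 colors are not enough.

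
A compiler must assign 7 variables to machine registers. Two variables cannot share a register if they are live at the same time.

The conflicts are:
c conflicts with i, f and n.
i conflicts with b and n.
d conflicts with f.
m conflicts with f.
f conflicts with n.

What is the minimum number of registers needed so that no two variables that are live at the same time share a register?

3

c, i, n all conflict with each other, so at least 3 registers are needed.
3 registers suffice: register 1 → {i, f}; register 2 → {c, d, m, b}; register 3 → {n}. Each listed conflict is separated.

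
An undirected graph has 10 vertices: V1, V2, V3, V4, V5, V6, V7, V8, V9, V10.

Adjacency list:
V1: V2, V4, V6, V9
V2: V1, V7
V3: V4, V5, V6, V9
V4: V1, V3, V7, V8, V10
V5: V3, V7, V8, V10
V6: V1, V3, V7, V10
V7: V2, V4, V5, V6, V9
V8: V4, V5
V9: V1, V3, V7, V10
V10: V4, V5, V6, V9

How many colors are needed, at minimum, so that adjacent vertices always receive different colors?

2

V1 and V6 are adjacent, so at least 2 colors are needed.
2 colors suffice: color red → {V2, V4, V5, V6, V9}; color blue → {V1, V3, V7, V8, V10}. Each edge has distinct colors on its endpoints.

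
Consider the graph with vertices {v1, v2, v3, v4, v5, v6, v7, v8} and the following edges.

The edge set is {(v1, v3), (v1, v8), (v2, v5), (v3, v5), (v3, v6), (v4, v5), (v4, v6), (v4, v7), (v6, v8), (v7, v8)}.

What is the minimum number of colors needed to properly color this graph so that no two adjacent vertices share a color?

2

v2 and v5 are adjacent, so at least 2 colors are needed.
2 colors suffice: color 1 → {v2, v3, v4, v8}; color 2 → {v1, v5, v6, v7}. No two adjacent vertices share a color.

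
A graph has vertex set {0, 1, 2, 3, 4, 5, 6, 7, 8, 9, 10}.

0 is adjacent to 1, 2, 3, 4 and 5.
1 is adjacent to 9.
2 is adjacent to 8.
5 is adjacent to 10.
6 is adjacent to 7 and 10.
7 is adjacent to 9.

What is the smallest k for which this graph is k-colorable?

3

The cycle 0-1-9-7-6-10-5-0 has odd length 7, so it cannot be 2-colored; at least 3 colors are needed.
3 colors suffice: color a → {0, 7, 8, 10}; color b → {1, 2, 3, 4, 5, 6}; color c → {9}. Every edge joins two different colors.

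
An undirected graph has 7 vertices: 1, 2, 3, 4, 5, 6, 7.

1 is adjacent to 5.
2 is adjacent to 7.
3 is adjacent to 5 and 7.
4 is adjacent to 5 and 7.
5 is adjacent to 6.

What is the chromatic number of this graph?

3 and 7 are adjacent, so at least 2 colors are needed.
2 colors suffice: 1=b, 2=b, 3=b, 4=b, 5=a, 6=b, 7=a. Every edge joins two different colors.

2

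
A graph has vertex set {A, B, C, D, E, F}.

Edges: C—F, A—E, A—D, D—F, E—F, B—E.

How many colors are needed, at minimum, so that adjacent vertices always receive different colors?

D and F are adjacent, so at least 2 colors are needed.
2 colors suffice: A=red, B=red, C=blue, D=blue, E=blue, F=red. No two adjacent vertices share a color.

2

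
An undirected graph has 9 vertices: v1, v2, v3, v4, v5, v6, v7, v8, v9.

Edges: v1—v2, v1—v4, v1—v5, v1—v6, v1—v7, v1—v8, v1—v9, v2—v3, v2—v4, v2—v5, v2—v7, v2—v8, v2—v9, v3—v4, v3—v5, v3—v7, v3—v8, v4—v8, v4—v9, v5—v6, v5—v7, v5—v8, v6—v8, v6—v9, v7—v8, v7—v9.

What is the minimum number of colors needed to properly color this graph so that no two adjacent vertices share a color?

v2, v3, v5, v7, v8 form a clique, so at least 5 colors are needed.
5 colors suffice: color 1 → {v2, v6}; color 2 → {v8, v9}; color 3 → {v1, v3}; color 4 → {v4, v7}; color 5 → {v5}. No two adjacent vertices share a color.

5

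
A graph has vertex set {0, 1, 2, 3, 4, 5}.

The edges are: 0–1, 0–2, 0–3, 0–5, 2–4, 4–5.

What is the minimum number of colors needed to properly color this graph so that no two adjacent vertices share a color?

2

0 and 2 are adjacent, so at least 2 colors are needed.
2 colors suffice: color red → {0, 4}; color blue → {1, 2, 3, 5}. Every edge joins two different colors.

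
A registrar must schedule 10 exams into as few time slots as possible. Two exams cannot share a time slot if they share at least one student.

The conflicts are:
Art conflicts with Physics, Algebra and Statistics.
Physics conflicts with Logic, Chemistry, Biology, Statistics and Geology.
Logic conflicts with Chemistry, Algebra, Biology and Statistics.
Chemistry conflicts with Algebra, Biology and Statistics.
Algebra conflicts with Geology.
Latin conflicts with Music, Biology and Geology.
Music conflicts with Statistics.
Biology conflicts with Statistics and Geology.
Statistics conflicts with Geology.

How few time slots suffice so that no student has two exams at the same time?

Physics, Logic, Chemistry, Biology, Statistics all conflict with each other, so at least 5 time slots are needed.
A valid assignment using 5 time slots: Art=2, Physics=3, Logic=4, Chemistry=5, Algebra=1, Latin=1, Music=2, Biology=2, Statistics=1, Geology=4. Every pair that conflicts lands in different time slots.

5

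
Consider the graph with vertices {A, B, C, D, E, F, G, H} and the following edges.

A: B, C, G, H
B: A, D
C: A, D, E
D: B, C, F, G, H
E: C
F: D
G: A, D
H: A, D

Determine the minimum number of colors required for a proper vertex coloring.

C and E are adjacent, so at least 2 colors are needed.
One proper 2-coloring: A=red, B=blue, C=blue, D=red, E=red, F=blue, G=blue, H=blue. No two adjacent vertices share a color.

2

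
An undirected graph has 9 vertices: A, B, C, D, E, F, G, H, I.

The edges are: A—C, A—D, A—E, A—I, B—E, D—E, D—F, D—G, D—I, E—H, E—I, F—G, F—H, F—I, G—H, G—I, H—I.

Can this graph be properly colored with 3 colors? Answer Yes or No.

A, D, E, I are pairwise adjacent (a clique of size 4), so at least 4 colors are needed.
So 3 colors are not enough.

No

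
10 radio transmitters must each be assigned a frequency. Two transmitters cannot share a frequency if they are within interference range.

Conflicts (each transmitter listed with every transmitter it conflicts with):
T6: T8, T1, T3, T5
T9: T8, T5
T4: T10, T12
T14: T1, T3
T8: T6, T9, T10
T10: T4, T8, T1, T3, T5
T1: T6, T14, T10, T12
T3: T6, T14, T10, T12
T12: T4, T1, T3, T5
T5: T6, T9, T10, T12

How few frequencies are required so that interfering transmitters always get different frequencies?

2

T6 and T8 conflict, so at least 2 frequencies are needed.
A valid assignment using 2 frequencies: T6=1, T9=1, T4=2, T14=1, T8=2, T10=1, T1=2, T3=2, T12=1, T5=2. No two conflicting transmitters share a frequency.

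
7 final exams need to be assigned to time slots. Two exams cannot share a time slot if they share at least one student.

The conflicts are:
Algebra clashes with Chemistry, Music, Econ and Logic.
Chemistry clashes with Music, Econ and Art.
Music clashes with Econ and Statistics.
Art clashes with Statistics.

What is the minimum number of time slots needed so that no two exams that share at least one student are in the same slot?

Algebra, Chemistry, Music, Econ are mutually in conflict, so at least 4 time slots are needed.
Using 4 time slots: Algebra=2, Chemistry=3, Music=1, Econ=4, Art=1, Logic=1, Statistics=2. Every pair that conflicts lands in different time slots.

4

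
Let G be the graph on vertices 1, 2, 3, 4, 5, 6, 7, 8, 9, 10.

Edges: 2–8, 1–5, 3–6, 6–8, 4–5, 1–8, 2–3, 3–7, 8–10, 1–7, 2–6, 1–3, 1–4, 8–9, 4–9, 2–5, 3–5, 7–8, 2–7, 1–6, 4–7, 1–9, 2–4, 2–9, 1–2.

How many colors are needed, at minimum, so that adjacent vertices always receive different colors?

4

1, 2, 8, 9 are mutually adjacent (a clique of size 4), so at least 4 colors are needed.
4 colors suffice: color a → {1, 10}; color b → {2}; color c → {3, 4, 8}; color d → {5, 6, 7, 9}. Every edge joins two different colors.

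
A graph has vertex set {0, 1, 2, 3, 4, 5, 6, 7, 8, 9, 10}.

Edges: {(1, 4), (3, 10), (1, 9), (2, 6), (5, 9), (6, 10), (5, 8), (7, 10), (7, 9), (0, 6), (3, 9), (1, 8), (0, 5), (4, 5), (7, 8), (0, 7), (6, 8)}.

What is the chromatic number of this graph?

5 and 8 are adjacent, so at least 2 colors are needed.
2 colors suffice: color red → {0, 2, 4, 8, 9, 10}; color blue → {1, 3, 5, 6, 7}. No two adjacent vertices share a color.

2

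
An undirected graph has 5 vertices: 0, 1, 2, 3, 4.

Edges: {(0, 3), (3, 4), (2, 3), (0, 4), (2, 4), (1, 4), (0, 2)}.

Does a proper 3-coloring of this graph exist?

0, 2, 3, 4 are pairwise adjacent (a clique of size 4), so at least 4 colors are needed.
So 3 colors are not enough.

No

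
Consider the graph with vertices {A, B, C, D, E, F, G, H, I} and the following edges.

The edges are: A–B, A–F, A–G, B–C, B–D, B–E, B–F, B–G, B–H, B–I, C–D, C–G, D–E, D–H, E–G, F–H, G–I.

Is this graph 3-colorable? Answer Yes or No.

Yes

The chromatic number is 3. A, B, F are pairwise adjacent, so at least 3 colors are needed.
3 colors suffice: color 1 → {B}; color 2 → {D, F, G}; color 3 → {A, C, E, H, I}.
That is already a proper 3-coloring.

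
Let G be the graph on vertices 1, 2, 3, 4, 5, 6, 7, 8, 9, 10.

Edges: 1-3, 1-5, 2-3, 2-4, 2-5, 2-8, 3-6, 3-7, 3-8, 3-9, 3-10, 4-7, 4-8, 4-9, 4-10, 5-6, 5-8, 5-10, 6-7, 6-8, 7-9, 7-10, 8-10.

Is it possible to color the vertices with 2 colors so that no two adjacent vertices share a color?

No

2, 3, 8 form a triangle, so at least 3 colors are needed.
So 2 colors are not enough.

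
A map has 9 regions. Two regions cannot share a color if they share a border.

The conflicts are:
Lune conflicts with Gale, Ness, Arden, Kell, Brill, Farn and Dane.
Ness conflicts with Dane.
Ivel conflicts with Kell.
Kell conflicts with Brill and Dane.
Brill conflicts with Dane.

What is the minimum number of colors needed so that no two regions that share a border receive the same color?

Lune, Kell, Brill, Dane are mutually in conflict, so at least 4 colors are needed.
4 colors suffice: color 1 → {Lune, Ivel}; color 2 → {Gale, Arden, Farn, Dane}; color 3 → {Ness, Kell}; color 4 → {Brill}. Every pair that conflicts lands in different colors.

4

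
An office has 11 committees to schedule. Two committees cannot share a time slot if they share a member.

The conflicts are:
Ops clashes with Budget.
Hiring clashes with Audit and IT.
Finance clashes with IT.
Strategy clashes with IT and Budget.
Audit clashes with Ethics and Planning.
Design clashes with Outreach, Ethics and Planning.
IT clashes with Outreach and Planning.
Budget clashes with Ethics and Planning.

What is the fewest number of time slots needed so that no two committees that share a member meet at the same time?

2

IT and Outreach conflict, so at least 2 time slots are needed.
2 time slots suffice: time slot 1 → {Audit, Design, IT, Budget}; time slot 2 → {Ops, Hiring, Finance, Strategy, Outreach, Ethics, Planning}. Each listed conflict is separated.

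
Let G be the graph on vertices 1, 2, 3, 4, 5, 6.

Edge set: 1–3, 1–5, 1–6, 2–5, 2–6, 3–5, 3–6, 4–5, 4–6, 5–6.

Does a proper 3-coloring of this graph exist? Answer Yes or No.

No

1, 3, 5, 6 are mutually adjacent (a clique of size 4), so at least 4 colors are needed.
So 3 colors are not enough.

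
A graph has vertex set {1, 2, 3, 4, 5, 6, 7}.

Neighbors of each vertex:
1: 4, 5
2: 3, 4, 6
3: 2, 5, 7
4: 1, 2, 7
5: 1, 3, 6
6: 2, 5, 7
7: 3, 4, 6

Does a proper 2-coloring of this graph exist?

The cycle 7-6-5-1-4-7 has odd length 5, so it cannot be 2-colored; at least 3 colors are needed.
So 2 colors are not enough.

No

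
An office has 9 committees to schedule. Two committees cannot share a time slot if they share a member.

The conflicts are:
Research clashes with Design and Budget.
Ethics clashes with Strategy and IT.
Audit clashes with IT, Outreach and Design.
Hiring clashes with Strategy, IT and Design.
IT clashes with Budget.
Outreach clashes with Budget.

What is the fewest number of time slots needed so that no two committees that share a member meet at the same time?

3

The cycle Design-Audit-IT-Budget-Research-Design has odd length 5, so it cannot be 2-colored; at least 3 time slots are needed.
3 time slots suffice: time slot 1 → {Strategy, IT, Outreach, Design}; time slot 2 → {Ethics, Audit, Hiring, Budget}; time slot 3 → {Research}. Each listed conflict is separated.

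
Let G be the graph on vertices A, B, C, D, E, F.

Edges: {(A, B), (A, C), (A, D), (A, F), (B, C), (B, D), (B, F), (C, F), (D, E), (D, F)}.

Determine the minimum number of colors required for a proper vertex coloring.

4

A, B, D, F form a clique, so at least 4 colors are needed.
4 colors suffice: color 1 → {C, D}; color 2 → {B, E}; color 3 → {F}; color 4 → {A}. No two adjacent vertices share a color.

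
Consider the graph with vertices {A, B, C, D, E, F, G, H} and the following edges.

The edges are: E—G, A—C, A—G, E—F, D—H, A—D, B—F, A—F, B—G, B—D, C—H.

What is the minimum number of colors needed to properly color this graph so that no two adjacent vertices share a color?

A and F are adjacent, so at least 2 colors are needed.
One proper 2-coloring: A=red, B=red, C=blue, D=blue, E=red, F=blue, G=blue, H=red. Every edge joins two different colors.

2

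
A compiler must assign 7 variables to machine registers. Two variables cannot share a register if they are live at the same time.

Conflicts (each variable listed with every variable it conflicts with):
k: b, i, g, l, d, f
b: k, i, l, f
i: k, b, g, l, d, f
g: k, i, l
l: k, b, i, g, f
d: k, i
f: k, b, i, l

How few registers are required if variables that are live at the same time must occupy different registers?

k, b, i, l, f all conflict with each other, so at least 5 registers are needed.
5 registers suffice: register 1 → {k}; register 2 → {i}; register 3 → {l, d}; register 4 → {g, f}; register 5 → {b}. No two conflicting variables share a register.

5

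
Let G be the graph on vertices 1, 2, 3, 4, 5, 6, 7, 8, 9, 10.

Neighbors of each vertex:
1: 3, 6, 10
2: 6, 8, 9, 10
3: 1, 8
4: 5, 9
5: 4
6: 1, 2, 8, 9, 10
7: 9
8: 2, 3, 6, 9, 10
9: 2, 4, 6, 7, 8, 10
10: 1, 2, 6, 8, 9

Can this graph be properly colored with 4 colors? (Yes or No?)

2, 6, 8, 9, 10 are pairwise adjacent (a clique of size 5), so at least 5 colors are needed.
So 4 colors are not enough.

No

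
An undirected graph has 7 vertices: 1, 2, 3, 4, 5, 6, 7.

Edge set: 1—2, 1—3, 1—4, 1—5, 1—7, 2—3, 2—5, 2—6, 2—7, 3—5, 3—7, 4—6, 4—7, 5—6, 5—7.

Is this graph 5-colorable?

The chromatic number is 5. 1, 2, 3, 5, 7 form a clique, so at least 5 colors are needed.
5 colors suffice: 1=blue, 2=green, 3=purple, 4=green, 5=yellow, 6=red, 7=red.
That is already a proper 5-coloring.

Yes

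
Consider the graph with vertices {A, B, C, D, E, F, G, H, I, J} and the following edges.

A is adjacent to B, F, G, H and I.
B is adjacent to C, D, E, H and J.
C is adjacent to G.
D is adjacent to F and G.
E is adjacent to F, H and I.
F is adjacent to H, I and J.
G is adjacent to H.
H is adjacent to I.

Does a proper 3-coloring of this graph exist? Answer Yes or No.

A, F, H, I form a clique, so at least 4 colors are needed.
So 3 colors are not enough.

No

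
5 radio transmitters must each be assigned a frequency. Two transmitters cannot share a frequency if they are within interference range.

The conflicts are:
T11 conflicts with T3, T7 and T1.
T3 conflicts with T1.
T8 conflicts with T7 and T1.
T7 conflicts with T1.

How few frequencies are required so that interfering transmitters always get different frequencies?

3

T11, T7, T1 pairwise conflict, so at least 3 frequencies are needed.
3 frequencies suffice: frequency 1 → {T1}; frequency 2 → {T11, T8}; frequency 3 → {T3, T7}. No two conflicting transmitters share a frequency.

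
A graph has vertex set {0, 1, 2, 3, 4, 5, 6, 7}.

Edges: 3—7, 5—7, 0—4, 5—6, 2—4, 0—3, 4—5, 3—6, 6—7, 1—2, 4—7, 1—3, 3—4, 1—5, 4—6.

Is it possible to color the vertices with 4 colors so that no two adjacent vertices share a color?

The chromatic number is 4. 4, 5, 6, 7 are mutually adjacent (a clique of size 4), so at least 4 colors are needed.
4 colors suffice: color a → {1, 4}; color b → {2, 3, 5}; color c → {0, 6}; color d → {7}.
That is already a proper 4-coloring.

Yes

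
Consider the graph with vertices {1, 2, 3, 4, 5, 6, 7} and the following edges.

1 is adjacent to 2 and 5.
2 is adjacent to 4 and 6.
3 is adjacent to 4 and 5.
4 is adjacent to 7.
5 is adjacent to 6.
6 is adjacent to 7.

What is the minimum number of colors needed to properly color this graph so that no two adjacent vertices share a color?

3

The cycle 7-4-3-5-6-7 has odd length 5, so it cannot be 2-colored; at least 3 colors are needed.
A valid assignment using 3 colors: 1=a, 2=b, 3=c, 4=a, 5=b, 6=a, 7=b. No two adjacent vertices share a color.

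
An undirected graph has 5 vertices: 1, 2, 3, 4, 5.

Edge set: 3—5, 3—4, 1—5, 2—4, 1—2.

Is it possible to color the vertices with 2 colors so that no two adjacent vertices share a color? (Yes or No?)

No

The cycle 4-2-1-5-3-4 has odd length 5, so it cannot be 2-colored; at least 3 colors are needed.
So 2 colors are not enough.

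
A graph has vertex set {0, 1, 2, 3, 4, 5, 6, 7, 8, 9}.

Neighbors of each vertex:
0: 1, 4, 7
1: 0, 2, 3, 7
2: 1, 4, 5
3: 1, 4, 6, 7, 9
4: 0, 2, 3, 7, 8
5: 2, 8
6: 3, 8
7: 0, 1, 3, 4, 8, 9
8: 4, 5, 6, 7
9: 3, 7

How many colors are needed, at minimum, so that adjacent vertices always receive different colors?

3

4, 7, 8 are pairwise adjacent, so at least 3 colors are needed.
One proper 3-coloring: 0=green, 1=blue, 2=red, 3=green, 4=blue, 5=blue, 6=red, 7=red, 8=green, 9=blue. No two adjacent vertices share a color.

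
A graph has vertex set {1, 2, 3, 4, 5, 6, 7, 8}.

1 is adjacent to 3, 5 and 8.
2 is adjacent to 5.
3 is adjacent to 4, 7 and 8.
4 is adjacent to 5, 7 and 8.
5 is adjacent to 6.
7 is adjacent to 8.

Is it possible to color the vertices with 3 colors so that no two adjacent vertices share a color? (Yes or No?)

3, 4, 7, 8 are mutually adjacent (a clique of size 4), so at least 4 colors are needed.
So 3 colors are not enough.

No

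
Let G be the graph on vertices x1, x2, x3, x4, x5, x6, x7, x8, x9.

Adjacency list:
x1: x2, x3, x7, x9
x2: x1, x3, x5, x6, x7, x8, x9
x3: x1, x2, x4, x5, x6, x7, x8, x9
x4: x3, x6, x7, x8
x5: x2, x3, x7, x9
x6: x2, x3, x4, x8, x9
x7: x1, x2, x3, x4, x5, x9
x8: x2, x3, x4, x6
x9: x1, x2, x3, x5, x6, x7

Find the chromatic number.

x1, x2, x3, x7, x9 form a clique, so at least 5 colors are needed.
A valid assignment using 5 colors: x1=5, x2=2, x3=1, x4=2, x5=5, x6=4, x7=4, x8=3, x9=3. Each edge has distinct colors on its endpoints.

5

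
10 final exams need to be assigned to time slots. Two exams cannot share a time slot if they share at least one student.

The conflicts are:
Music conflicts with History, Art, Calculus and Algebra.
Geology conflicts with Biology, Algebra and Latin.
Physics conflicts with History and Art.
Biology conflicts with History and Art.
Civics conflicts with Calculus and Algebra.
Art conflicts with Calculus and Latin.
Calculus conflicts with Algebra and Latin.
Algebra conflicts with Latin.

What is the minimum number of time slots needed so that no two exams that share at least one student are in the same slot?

Civics, Calculus, Algebra pairwise conflict, so at least 3 time slots are needed.
3 time slots suffice: time slot 1 → {History, Art, Algebra}; time slot 2 → {Geology, Physics, Calculus}; time slot 3 → {Music, Biology, Civics, Latin}. No two conflicting exams share a time slot.

3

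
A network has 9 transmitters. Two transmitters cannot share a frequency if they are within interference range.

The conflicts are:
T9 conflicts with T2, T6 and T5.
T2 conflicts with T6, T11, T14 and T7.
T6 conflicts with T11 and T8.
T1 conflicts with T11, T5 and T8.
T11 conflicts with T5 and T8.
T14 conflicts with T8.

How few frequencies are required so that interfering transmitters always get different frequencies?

3

T1, T11, T5 are mutually in conflict, so at least 3 frequencies are needed.
3 frequencies suffice: T9=2, T2=1, T6=3, T1=3, T11=2, T5=1, T14=2, T8=1, T7=2. Every pair that conflicts lands in different frequencies.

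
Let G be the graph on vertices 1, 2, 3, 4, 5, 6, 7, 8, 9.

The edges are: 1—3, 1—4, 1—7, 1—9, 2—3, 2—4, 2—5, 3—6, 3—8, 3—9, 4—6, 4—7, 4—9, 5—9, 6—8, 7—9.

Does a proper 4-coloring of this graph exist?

The chromatic number is 4. 1, 4, 7, 9 are pairwise adjacent (a clique of size 4), so at least 4 colors are needed.
4 colors suffice: 1=green, 2=blue, 3=red, 4=red, 5=red, 6=blue, 7=yellow, 8=green, 9=blue.
That is already a proper 4-coloring.

Yes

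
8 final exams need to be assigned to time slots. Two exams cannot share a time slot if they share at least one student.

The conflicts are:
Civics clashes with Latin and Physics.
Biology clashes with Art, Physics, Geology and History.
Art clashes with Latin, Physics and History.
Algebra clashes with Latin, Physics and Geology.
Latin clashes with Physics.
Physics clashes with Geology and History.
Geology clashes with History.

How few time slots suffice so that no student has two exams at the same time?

4

Biology, Physics, Geology, History pairwise conflict, so at least 4 time slots are needed.
A valid assignment using 4 time slots: Civics=3, Biology=2, Art=3, Algebra=4, Latin=2, Physics=1, Geology=3, History=4. No two conflicting exams share a time slot.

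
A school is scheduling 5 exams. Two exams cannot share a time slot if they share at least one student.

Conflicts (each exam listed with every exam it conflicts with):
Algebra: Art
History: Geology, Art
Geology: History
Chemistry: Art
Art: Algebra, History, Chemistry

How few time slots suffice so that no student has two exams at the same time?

2

History and Geology conflict, so at least 2 time slots are needed.
2 time slots suffice: time slot 1 → {Geology, Art}; time slot 2 → {Algebra, History, Chemistry}. Each listed conflict is separated.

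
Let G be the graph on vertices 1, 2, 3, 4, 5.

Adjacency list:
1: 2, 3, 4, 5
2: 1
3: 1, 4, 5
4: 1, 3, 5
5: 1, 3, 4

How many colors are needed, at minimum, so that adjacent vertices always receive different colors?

4

1, 3, 4, 5 are mutually adjacent (a clique of size 4), so at least 4 colors are needed.
4 colors suffice: color a → {1}; color b → {2, 4}; color c → {5}; color d → {3}. Each edge has distinct colors on its endpoints.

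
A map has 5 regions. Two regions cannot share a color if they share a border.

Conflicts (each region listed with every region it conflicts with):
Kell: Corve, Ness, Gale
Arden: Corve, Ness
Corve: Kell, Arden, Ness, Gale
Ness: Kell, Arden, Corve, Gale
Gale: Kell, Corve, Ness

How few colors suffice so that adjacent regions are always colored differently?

Kell, Corve, Ness, Gale all conflict with each other, so at least 4 colors are needed.
4 colors suffice: color 1 → {Corve}; color 2 → {Ness}; color 3 → {Kell, Arden}; color 4 → {Gale}. Every pair that conflicts lands in different colors.

4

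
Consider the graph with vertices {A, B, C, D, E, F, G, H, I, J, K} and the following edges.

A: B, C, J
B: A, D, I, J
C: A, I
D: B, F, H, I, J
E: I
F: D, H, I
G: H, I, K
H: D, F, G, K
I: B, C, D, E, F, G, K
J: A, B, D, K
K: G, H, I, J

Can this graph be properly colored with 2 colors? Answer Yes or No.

A, B, J form a triangle, so at least 3 colors are needed.
So 2 colors are not enough.

No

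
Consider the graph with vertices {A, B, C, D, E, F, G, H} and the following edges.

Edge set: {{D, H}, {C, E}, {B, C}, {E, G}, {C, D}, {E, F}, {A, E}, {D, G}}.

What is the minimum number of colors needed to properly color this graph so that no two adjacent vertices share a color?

A and E are adjacent, so at least 2 colors are needed.
2 colors suffice: color 1 → {B, D, E}; color 2 → {A, C, F, G, H}. Each edge has distinct colors on its endpoints.

2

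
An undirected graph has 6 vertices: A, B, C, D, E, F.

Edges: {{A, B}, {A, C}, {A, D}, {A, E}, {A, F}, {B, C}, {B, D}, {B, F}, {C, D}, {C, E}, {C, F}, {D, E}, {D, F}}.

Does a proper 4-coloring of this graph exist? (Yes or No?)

A, B, C, D, F are pairwise adjacent (a clique of size 5), so at least 5 colors are needed.
So 4 colors are not enough.

No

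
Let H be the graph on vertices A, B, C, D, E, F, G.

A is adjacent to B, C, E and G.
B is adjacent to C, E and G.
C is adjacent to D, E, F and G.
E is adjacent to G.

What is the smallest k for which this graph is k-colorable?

5

A, B, C, E, G are pairwise adjacent (a clique of size 5), so at least 5 colors are needed.
5 colors suffice: color 1 → {C}; color 2 → {D, F, G}; color 3 → {E}; color 4 → {B}; color 5 → {A}. Each edge has distinct colors on its endpoints.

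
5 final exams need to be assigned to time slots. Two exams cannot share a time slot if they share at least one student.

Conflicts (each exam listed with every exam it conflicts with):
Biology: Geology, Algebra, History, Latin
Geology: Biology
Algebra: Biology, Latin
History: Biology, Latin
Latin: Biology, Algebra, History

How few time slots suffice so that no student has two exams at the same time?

3

Biology, Algebra, Latin all conflict with each other, so at least 3 time slots are needed.
3 time slots suffice: time slot 1 → {Biology}; time slot 2 → {Geology, Latin}; time slot 3 → {Algebra, History}. Every pair that conflicts lands in different time slots.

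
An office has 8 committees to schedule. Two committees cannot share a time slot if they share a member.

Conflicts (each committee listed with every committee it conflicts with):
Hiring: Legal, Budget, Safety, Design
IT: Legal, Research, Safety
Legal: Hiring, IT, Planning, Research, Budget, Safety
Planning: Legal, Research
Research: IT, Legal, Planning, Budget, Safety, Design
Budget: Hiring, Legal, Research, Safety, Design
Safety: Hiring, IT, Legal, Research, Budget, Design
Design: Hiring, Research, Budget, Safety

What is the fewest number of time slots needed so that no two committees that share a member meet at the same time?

Research, Budget, Safety, Design pairwise conflict, so at least 4 time slots are needed.
Using 4 time slots: Hiring=1, IT=4, Legal=2, Planning=3, Research=1, Budget=4, Safety=3, Design=2. Each listed conflict is separated.

4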